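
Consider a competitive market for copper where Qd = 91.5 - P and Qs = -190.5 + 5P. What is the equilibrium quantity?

Q* = 44.5

Set Qd = Qs: 91.5 - P = -190.5 + 5P.
282 = 6P, so P* = 47.
Q* = 91.5 − 1(47) = 44.5.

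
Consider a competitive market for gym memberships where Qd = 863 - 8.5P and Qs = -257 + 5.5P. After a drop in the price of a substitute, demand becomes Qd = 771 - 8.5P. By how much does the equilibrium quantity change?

ΔQ = -253/7

Original equilibrium: P* = 80, Q* = 183.
New equilibrium: 771 - 8.5P = -257 + 5.5P, so 1028 = 14P and P' = 514/7; Q' = 771 − 8.5(514/7) = 1028/7.
Change in quantity: 1028/7 − 183 = -253/7.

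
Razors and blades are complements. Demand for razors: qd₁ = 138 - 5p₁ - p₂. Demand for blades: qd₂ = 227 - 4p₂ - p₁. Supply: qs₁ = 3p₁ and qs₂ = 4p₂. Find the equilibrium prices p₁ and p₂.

Market 1: 138 - 5p₁ - p₂ = 3p₁ → 8p₁ + p₂ = 138.
Market 2: 8p₂ + p₁ = 227.
Eliminating p₂: 8×(1) − 1×(2) gives 63p₁ = 877, so p₁ = 877/63.
Back-substitute into (2): p₂ = (227 − 1×877/63) / 8 = 1678/63.

p₁ = 877/63, p₂ = 1678/63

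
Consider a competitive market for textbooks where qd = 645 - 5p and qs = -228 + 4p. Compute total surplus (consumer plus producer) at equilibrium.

Total surplus = 5760

Equilibrium: 645 - 5p = -228 + 4p gives p* = 97, q* = 160.
Demand choke price: p = 129; supply starts at p = 57.
CS = ½(129 − 97)(160) = 2560; PS = ½(97 − 57)(160) = 3200.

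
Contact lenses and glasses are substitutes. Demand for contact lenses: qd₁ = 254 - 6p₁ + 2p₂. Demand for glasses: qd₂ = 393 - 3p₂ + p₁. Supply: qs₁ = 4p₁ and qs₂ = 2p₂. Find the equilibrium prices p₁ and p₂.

Market 1: 254 - 6p₁ + 2p₂ = 4p₁ → 10p₁ - 2p₂ = 254.
Market 2: 5p₂ - p₁ = 393.
Eliminating p₂: 5×(1) + 2×(2) gives 48p₁ = 2056, so p₁ = 257/6.
Back-substitute into (2): p₂ = (393 + 1×257/6) / 5 = 523/6.

p₁ = 257/6, p₂ = 523/6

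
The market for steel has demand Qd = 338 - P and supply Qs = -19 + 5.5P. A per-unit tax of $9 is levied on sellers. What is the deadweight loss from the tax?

Deadweight loss = 891/26

Pre-tax equilibrium: P* = 714/13, Q* = 3680/13.
Tax on sellers shifts supply to Qs = -19 + 5.5(P − 9) = -68.5 + 5.5P.
338 - P = -68.5 + 5.5P gives buyer price Pb = 813/13; sellers receive Ps = 813/13 − 9 = 696/13.
New quantity: Q = 338 − 1(813/13) = 3581/13.
DWL = ½ × 9 × (3680/13 − 3581/13) = 891/26.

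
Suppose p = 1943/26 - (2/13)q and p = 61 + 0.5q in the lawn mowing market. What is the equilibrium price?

p* = 71.5

Set the two price expressions equal: 1943/26 - (2/13)q = 61 + 0.5q.
357/26 = (17/26)q, so q* = 21.
p* = 1943/26 − (2/13)(21) = 71.5.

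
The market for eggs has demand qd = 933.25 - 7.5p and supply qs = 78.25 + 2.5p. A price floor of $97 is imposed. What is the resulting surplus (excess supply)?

Surplus = 115

Equilibrium price would be p* = 85.5, so the floor at 97 binds.
At p = 97: qd = 205.75, qs = 320.75.
Surplus = 320.75 − 205.75 = 115.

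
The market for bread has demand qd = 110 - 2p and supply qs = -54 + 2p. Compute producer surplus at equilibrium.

Equilibrium: 110 - 2p = -54 + 2p gives p* = 41, q* = 28.
Supply starts at p = 27 (where qs = 0).
PS = ½(41 − 27)(28) = 196.

Producer surplus = 196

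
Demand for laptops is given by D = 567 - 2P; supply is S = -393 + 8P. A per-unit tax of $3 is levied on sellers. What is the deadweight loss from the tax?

Deadweight loss = 7.2

Pre-tax equilibrium: P* = 96, Q* = 375.
Tax on sellers shifts supply to S = -393 + 8(P − 3) = -417 + 8P.
567 - 2P = -417 + 8P gives buyer price Pb = 98.4; sellers receive Ps = 98.4 − 3 = 95.4.
New quantity: Q = 567 − 2(98.4) = 370.2.
DWL = ½ × 3 × (375 − 370.2) = 7.2.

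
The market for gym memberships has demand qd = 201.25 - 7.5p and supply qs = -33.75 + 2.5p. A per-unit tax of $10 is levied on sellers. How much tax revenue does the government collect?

Pre-tax equilibrium: p* = 23.5, q* = 25.
Tax on sellers shifts supply to qs = -33.75 + 2.5(p − 10) = -58.75 + 2.5p.
201.25 - 7.5p = -58.75 + 2.5p gives buyer price pb = 26; sellers receive ps = 26 − 10 = 16.
New quantity: q = 201.25 − 7.5(26) = 6.25.
Revenue = 10 × 6.25 = 62.5.

Tax revenue = 62.5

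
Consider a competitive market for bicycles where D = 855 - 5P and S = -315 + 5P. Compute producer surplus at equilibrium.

Equilibrium: 855 - 5P = -315 + 5P gives P* = 117, Q* = 270.
Supply starts at P = 63 (where S = 0).
PS = ½(117 − 63)(270) = 7290.

Producer surplus = 7290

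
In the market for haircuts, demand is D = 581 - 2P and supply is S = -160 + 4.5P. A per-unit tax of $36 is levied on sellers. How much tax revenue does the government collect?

Tax revenue = 141876/13

Pre-tax equilibrium: P* = 114, Q* = 353.
Tax on sellers shifts supply to S = -160 + 4.5(P − 36) = -322 + 4.5P.
581 - 2P = -322 + 4.5P gives buyer price Pb = 1806/13; sellers receive Ps = 1806/13 − 36 = 1338/13.
New quantity: Q = 581 − 2(1806/13) = 3941/13.
Revenue = 36 × 3941/13 = 141876/13.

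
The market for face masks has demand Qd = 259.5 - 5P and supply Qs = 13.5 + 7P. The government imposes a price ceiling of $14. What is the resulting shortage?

Shortage = 78

Equilibrium price would be P* = 20.5, so the ceiling at 14 binds.
At P = 14: Qd = 259.5 − 5(14) = 189.5, Qs = 13.5 + 7(14) = 111.5.
Shortage = 189.5 − 111.5 = 78.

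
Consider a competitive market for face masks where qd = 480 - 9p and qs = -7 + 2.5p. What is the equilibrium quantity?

Set qd = qs: 480 - 9p = -7 + 2.5p.
487 = 11.5p, so p* = 974/23.
q* = 480 − 9(974/23) = 2274/23.

q* = 2274/23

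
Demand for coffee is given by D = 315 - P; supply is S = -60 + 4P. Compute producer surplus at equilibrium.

Producer surplus = 7200

Equilibrium: 315 - P = -60 + 4P gives P* = 75, Q* = 240.
Supply starts at P = 15 (where S = 0).
PS = ½(75 − 15)(240) = 7200.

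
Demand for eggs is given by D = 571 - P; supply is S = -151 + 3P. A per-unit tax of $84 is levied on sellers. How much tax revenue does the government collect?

Pre-tax equilibrium: P* = 180.5, Q* = 390.5.
Tax on sellers shifts supply to S = -151 + 3(P − 84) = -403 + 3P.
571 - P = -403 + 3P gives buyer price Pb = 243.5; sellers receive Ps = 243.5 − 84 = 159.5.
New quantity: Q = 571 − 1(243.5) = 327.5.
Revenue = 84 × 327.5 = 27510.

Tax revenue = 27510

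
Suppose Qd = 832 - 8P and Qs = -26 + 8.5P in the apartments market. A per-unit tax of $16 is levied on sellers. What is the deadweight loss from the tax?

Pre-tax equilibrium: P* = 52, Q* = 416.
Tax on sellers shifts supply to Qs = -26 + 8.5(P − 16) = -162 + 8.5P.
832 - 8P = -162 + 8.5P gives buyer price Pb = 1988/33; sellers receive Ps = 1988/33 − 16 = 1460/33.
New quantity: Q = 832 − 8(1988/33) = 11552/33.
DWL = ½ × 16 × (416 − 11552/33) = 17408/33.

Deadweight loss = 17408/33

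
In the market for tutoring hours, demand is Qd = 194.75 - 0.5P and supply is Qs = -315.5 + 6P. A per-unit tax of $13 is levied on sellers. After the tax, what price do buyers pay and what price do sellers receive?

Pre-tax equilibrium: P* = 78.5, Q* = 155.5.
Tax on sellers shifts supply to Qs = -315.5 + 6(P − 13) = -393.5 + 6P.
194.75 - 0.5P = -393.5 + 6P gives buyer price Pb = 90.5; sellers receive Ps = 90.5 − 13 = 77.5.
New quantity: Q = 194.75 − 0.5(90.5) = 149.5.

Buyers pay $90.5, sellers receive $77.5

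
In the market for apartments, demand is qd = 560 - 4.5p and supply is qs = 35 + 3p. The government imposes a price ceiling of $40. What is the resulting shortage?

Shortage = 225

Equilibrium price would be p* = 70, so the ceiling at 40 binds.
At p = 40: qd = 560 − 4.5(40) = 380, qs = 35 + 3(40) = 155.
Shortage = 380 − 155 = 225.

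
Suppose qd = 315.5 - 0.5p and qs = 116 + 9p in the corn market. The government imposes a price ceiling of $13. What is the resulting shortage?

Shortage = 76

Equilibrium price would be p* = 21, so the ceiling at 13 binds.
At p = 13: qd = 315.5 − 0.5(13) = 309, qs = 116 + 9(13) = 233.
Shortage = 309 − 233 = 76.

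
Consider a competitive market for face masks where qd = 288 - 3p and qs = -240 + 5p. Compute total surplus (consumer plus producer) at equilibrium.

Total surplus = 2160

Equilibrium: 288 - 3p = -240 + 5p gives p* = 66, q* = 90.
Demand choke price: p = 96; supply starts at p = 48.
CS = ½(96 − 66)(90) = 1350; PS = ½(66 − 48)(90) = 810.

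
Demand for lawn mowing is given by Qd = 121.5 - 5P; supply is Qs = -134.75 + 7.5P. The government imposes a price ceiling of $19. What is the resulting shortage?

Equilibrium price would be P* = 20.5, so the ceiling at 19 binds.
At P = 19: Qd = 121.5 − 5(19) = 26.5, Qs = -134.75 + 7.5(19) = 7.75.
Shortage = 26.5 − 7.75 = 18.75.

Shortage = 18.75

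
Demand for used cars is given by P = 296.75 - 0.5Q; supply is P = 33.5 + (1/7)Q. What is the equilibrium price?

P* = 92

Set the two price expressions equal: 296.75 - 0.5Q = 33.5 + (1/7)Q.
263.25 = (9/14)Q, so Q* = 409.5.
P* = 296.75 − (0.5)(409.5) = 92.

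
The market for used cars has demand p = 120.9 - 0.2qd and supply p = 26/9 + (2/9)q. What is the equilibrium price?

p* = 65

Set the two price expressions equal: 120.9 - 0.2q = 26/9 + (2/9)q.
10621/90 = (19/45)q, so q* = 279.5.
p* = 120.9 − (0.2)(279.5) = 65.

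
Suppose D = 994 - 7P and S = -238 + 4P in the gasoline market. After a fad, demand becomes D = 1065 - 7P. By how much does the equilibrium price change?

ΔP = 71/11

Original equilibrium: P* = 112, Q* = 210.
New equilibrium: 1065 - 7P = -238 + 4P, so 1303 = 11P and P' = 1303/11; Q' = 1065 − 7(1303/11) = 2594/11.
Change in price: 1303/11 − 112 = 71/11.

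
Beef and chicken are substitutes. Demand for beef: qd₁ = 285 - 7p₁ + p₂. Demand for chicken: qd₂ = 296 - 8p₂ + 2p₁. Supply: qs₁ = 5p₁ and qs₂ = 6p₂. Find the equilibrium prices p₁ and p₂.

p₁ = 2143/83, p₂ = 2061/83

Market 1: 285 - 7p₁ + p₂ = 5p₁ → 12p₁ - p₂ = 285.
Market 2: 14p₂ - 2p₁ = 296.
Eliminating p₂: 14×(1) + 1×(2) gives 166p₁ = 4286, so p₁ = 2143/83.
Back-substitute into (2): p₂ = (296 + 2×2143/83) / 14 = 2061/83.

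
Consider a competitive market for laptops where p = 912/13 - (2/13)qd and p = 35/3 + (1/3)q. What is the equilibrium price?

p* = 982/19

Set the two price expressions equal: 912/13 - (2/13)q = 35/3 + (1/3)q.
2281/39 = (19/39)q, so q* = 2281/19.
p* = 912/13 − (2/13)(2281/19) = 982/19.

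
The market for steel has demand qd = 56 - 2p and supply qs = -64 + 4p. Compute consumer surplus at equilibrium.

Consumer surplus = 64

Equilibrium: 56 - 2p = -64 + 4p gives p* = 20, q* = 16.
Demand choke price (qd = 0): p = 28.
CS = ½(28 − 20)(16) = 64.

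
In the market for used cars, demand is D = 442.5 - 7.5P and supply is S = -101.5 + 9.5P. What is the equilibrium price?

Set D = S: 442.5 - 7.5P = -101.5 + 9.5P.
544 = 17P, so P* = 32.
Q* = 442.5 − 7.5(32) = 202.5.

P* = 32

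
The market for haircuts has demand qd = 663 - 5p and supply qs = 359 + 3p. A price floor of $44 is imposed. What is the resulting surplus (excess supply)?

Surplus = 48

Equilibrium price would be p* = 38, so the floor at 44 binds.
At p = 44: qd = 443, qs = 491.
Surplus = 491 − 443 = 48.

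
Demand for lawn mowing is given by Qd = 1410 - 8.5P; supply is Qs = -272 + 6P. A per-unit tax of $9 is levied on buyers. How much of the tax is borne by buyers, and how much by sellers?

Pre-tax equilibrium: P* = 116, Q* = 424.
Tax on buyers shifts demand to Qd = 1410 − 8.5(P + 9) = 1333.5 - 8.5P.
1333.5 - 8.5P = -272 + 6P gives seller price Ps = 3211/29; buyers pay Pb = 3211/29 + 9 = 3472/29.
New quantity: Q = 1410 − 8.5(3472/29) = 11378/29.
Buyer burden = 3472/29 − 116 = 108/29; seller burden = 116 − 3211/29 = 153/29.

Buyers bear 108/29, sellers bear 153/29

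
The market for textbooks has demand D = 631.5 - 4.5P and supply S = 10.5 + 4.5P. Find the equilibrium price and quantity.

P* = 69, Q* = 321

Set D = S: 631.5 - 4.5P = 10.5 + 4.5P.
621 = 9P, so P* = 69.
Q* = 631.5 − 4.5(69) = 321.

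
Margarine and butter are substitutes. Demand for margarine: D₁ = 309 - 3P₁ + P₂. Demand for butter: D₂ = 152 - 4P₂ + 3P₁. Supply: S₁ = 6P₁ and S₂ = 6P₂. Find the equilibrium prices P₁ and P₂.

Market 1: 309 - 3P₁ + P₂ = 6P₁ → 9P₁ - P₂ = 309.
Market 2: 10P₂ - 3P₁ = 152.
Eliminating P₂: 10×(1) + 1×(2) gives 87P₁ = 3242, so P₁ = 3242/87.
Back-substitute into (2): P₂ = (152 + 3×3242/87) / 10 = 765/29.

P₁ = 3242/87, P₂ = 765/29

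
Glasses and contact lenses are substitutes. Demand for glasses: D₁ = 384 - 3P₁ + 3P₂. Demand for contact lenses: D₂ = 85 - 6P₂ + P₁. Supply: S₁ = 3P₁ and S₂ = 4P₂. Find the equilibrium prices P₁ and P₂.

P₁ = 1365/19, P₂ = 298/19

Market 1: 384 - 3P₁ + 3P₂ = 3P₁ → 6P₁ - 3P₂ = 384.
Market 2: 10P₂ - P₁ = 85.
Eliminating P₂: 10×(1) + 3×(2) gives 57P₁ = 4095, so P₁ = 1365/19.
Back-substitute into (2): P₂ = (85 + 1×1365/19) / 10 = 298/19.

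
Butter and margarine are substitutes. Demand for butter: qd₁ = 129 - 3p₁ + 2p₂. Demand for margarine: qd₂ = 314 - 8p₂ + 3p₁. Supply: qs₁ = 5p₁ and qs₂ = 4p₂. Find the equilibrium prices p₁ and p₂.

Market 1: 129 - 3p₁ + 2p₂ = 5p₁ → 8p₁ - 2p₂ = 129.
Market 2: 12p₂ - 3p₁ = 314.
Eliminating p₂: 12×(1) + 2×(2) gives 90p₁ = 2176, so p₁ = 1088/45.
Back-substitute into (2): p₂ = (314 + 3×1088/45) / 12 = 2899/90.

p₁ = 1088/45, p₂ = 2899/90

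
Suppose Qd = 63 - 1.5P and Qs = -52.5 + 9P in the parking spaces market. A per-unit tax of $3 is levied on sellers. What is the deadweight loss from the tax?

Deadweight loss = 81/14

Pre-tax equilibrium: P* = 11, Q* = 46.5.
Tax on sellers shifts supply to Qs = -52.5 + 9(P − 3) = -79.5 + 9P.
63 - 1.5P = -79.5 + 9P gives buyer price Pb = 95/7; sellers receive Ps = 95/7 − 3 = 74/7.
New quantity: Q = 63 − 1.5(95/7) = 597/14.
DWL = ½ × 3 × (46.5 − 597/14) = 81/14.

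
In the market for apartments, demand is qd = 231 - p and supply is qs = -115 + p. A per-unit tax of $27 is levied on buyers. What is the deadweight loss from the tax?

Pre-tax equilibrium: p* = 173, q* = 58.
Tax on buyers shifts demand to qd = 231 − 1(p + 27) = 204 - p.
204 - p = -115 + p gives seller price ps = 159.5; buyers pay pb = 159.5 + 27 = 186.5.
New quantity: q = 231 − 1(186.5) = 44.5.
DWL = ½ × 27 × (58 − 44.5) = 182.25.

Deadweight loss = 182.25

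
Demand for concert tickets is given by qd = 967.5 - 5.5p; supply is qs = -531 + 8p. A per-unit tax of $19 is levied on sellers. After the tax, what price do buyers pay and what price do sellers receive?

Pre-tax equilibrium: p* = 111, q* = 357.
Tax on sellers shifts supply to qs = -531 + 8(p − 19) = -683 + 8p.
967.5 - 5.5p = -683 + 8p gives buyer price pb = 3301/27; sellers receive ps = 3301/27 − 19 = 2788/27.
New quantity: q = 967.5 − 5.5(3301/27) = 7967/27.

Buyers pay 3301/27, sellers receive 2788/27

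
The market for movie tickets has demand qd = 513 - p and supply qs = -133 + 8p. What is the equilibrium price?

Set qd = qs: 513 - p = -133 + 8p.
646 = 9p, so p* = 646/9.
q* = 513 − 1(646/9) = 3971/9.

p* = 646/9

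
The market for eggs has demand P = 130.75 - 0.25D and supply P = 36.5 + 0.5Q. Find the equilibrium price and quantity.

P* = 298/3, Q* = 377/3

Set the two price expressions equal: 130.75 - 0.25Q = 36.5 + 0.5Q.
94.25 = 0.75Q, so Q* = 377/3.
P* = 130.75 − (0.25)(377/3) = 298/3.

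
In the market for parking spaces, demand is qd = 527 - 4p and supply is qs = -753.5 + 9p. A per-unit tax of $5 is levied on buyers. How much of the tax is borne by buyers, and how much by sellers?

Pre-tax equilibrium: p* = 98.5, q* = 133.
Tax on buyers shifts demand to qd = 527 − 4(p + 5) = 507 - 4p.
507 - 4p = -753.5 + 9p gives seller price ps = 2521/26; buyers pay pb = 2521/26 + 5 = 2651/26.
New quantity: q = 527 − 4(2651/26) = 1549/13.
Buyer burden = 2651/26 − 98.5 = 45/13; seller burden = 98.5 − 2521/26 = 20/13.

Buyers bear 45/13, sellers bear 20/13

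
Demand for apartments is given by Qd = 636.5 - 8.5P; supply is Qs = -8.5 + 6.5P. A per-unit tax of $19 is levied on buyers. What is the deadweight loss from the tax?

Pre-tax equilibrium: P* = 43, Q* = 271.
Tax on buyers shifts demand to Qd = 636.5 − 8.5(P + 19) = 475 - 8.5P.
475 - 8.5P = -8.5 + 6.5P gives seller price Ps = 967/30; buyers pay Pb = 967/30 + 19 = 1537/30.
New quantity: Q = 636.5 − 8.5(1537/30) = 12061/60.
DWL = ½ × 19 × (271 − 12061/60) = 79781/120.

Deadweight loss = 79781/120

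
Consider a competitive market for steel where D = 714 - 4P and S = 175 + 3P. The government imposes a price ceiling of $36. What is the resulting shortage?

Shortage = 287

Equilibrium price would be P* = 77, so the ceiling at 36 binds.
At P = 36: D = 714 − 4(36) = 570, S = 175 + 3(36) = 283.
Shortage = 570 − 283 = 287.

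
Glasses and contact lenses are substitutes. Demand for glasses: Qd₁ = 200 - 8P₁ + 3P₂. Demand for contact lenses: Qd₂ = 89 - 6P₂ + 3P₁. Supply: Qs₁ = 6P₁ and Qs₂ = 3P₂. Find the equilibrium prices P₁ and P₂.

Market 1: 200 - 8P₁ + 3P₂ = 6P₁ → 14P₁ - 3P₂ = 200.
Market 2: 9P₂ - 3P₁ = 89.
Eliminating P₂: 9×(1) + 3×(2) gives 117P₁ = 2067, so P₁ = 53/3.
Back-substitute into (2): P₂ = (89 + 3×53/3) / 9 = 142/9.

P₁ = 53/3, P₂ = 142/9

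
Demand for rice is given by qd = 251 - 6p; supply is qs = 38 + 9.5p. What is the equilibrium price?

p* = 426/31

Set qd = qs: 251 - 6p = 38 + 9.5p.
213 = 15.5p, so p* = 426/31.
q* = 251 − 6(426/31) = 5225/31.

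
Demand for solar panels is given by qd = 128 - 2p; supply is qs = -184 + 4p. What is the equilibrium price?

Set qd = qs: 128 - 2p = -184 + 4p.
312 = 6p, so p* = 52.
q* = 128 − 2(52) = 24.

p* = 52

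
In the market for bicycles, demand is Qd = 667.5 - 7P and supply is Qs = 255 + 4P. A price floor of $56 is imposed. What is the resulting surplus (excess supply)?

Equilibrium price would be P* = 37.5, so the floor at 56 binds.
At P = 56: Qd = 275.5, Qs = 479.
Surplus = 479 − 275.5 = 203.5.

Surplus = 203.5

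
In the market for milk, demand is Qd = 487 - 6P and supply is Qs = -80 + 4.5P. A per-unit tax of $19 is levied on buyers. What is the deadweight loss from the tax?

Pre-tax equilibrium: P* = 54, Q* = 163.
Tax on buyers shifts demand to Qd = 487 − 6(P + 19) = 373 - 6P.
373 - 6P = -80 + 4.5P gives seller price Ps = 302/7; buyers pay Pb = 302/7 + 19 = 435/7.
New quantity: Q = 487 − 6(435/7) = 799/7.
DWL = ½ × 19 × (163 − 799/7) = 3249/7.

Deadweight loss = 3249/7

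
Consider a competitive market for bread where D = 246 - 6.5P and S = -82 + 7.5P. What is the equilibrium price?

P* = 164/7

Set D = S: 246 - 6.5P = -82 + 7.5P.
328 = 14P, so P* = 164/7.
Q* = 246 − 6.5(164/7) = 656/7.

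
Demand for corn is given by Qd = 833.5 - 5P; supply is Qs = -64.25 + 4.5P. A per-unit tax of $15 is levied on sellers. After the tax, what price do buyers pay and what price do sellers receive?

Pre-tax equilibrium: P* = 94.5, Q* = 361.
Tax on sellers shifts supply to Qs = -64.25 + 4.5(P − 15) = -131.75 + 4.5P.
833.5 - 5P = -131.75 + 4.5P gives buyer price Pb = 3861/38; sellers receive Ps = 3861/38 − 15 = 3291/38.
New quantity: Q = 833.5 − 5(3861/38) = 6184/19.

Buyers pay 3861/38, sellers receive 3291/38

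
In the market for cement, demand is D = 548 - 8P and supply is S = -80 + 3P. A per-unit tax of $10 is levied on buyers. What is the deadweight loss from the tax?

Deadweight loss = 1200/11

Pre-tax equilibrium: P* = 628/11, Q* = 1004/11.
Tax on buyers shifts demand to D = 548 − 8(P + 10) = 468 - 8P.
468 - 8P = -80 + 3P gives seller price Ps = 548/11; buyers pay Pb = 548/11 + 10 = 658/11.
New quantity: Q = 548 − 8(658/11) = 764/11.
DWL = ½ × 10 × (1004/11 − 764/11) = 1200/11.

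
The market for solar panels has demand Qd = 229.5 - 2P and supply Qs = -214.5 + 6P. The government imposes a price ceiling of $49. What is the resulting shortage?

Equilibrium price would be P* = 55.5, so the ceiling at 49 binds.
At P = 49: Qd = 229.5 − 2(49) = 131.5, Qs = -214.5 + 6(49) = 79.5.
Shortage = 131.5 − 79.5 = 52.

Shortage = 52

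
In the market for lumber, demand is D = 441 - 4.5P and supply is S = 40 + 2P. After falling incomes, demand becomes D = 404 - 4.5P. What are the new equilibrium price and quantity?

Original equilibrium: P* = 802/13, Q* = 2124/13.
New equilibrium: 404 - 4.5P = 40 + 2P, so 364 = 6.5P and P' = 56; Q' = 404 − 4.5(56) = 152.

P' = 56, Q' = 152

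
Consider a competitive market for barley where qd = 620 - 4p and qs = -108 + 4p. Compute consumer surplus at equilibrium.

Equilibrium: 620 - 4p = -108 + 4p gives p* = 91, q* = 256.
Demand choke price (qd = 0): p = 155.
CS = ½(155 − 91)(256) = 8192.

Consumer surplus = 8192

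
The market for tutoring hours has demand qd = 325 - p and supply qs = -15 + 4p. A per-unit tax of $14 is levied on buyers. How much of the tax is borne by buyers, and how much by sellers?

Pre-tax equilibrium: p* = 68, q* = 257.
Tax on buyers shifts demand to qd = 325 − 1(p + 14) = 311 - p.
311 - p = -15 + 4p gives seller price ps = 65.2; buyers pay pb = 65.2 + 14 = 79.2.
New quantity: q = 325 − 1(79.2) = 245.8.
Buyer burden = 79.2 − 68 = 11.2; seller burden = 68 − 65.2 = 2.8.

Buyers bear $11.2, sellers bear $2.8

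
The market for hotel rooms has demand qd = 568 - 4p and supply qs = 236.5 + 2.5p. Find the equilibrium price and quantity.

p* = 51, q* = 364

Set qd = qs: 568 - 4p = 236.5 + 2.5p.
331.5 = 6.5p, so p* = 51.
q* = 568 − 4(51) = 364.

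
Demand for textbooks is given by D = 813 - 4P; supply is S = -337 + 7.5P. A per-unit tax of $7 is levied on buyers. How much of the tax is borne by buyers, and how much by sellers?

Buyers bear 105/23, sellers bear 56/23

Pre-tax equilibrium: P* = 100, Q* = 413.
Tax on buyers shifts demand to D = 813 − 4(P + 7) = 785 - 4P.
785 - 4P = -337 + 7.5P gives seller price Ps = 2244/23; buyers pay Pb = 2244/23 + 7 = 2405/23.
New quantity: Q = 813 − 4(2405/23) = 9079/23.
Buyer burden = 2405/23 − 100 = 105/23; seller burden = 100 − 2244/23 = 56/23.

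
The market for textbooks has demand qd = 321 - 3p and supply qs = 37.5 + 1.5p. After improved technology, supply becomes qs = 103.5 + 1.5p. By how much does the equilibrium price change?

Original equilibrium: p* = 63, q* = 132.
New equilibrium: 321 - 3p = 103.5 + 1.5p, so 217.5 = 4.5p and p' = 145/3; q' = 321 − 3(145/3) = 176.
Change in price: 145/3 − 63 = -44/3.

Δp = -44/3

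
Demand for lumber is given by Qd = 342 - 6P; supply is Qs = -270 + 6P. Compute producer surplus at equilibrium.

Equilibrium: 342 - 6P = -270 + 6P gives P* = 51, Q* = 36.
Supply starts at P = 45 (where Qs = 0).
PS = ½(51 − 45)(36) = 108.

Producer surplus = 108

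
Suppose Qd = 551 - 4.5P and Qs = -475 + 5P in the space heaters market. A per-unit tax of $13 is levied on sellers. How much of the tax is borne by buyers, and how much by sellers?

Pre-tax equilibrium: P* = 108, Q* = 65.
Tax on sellers shifts supply to Qs = -475 + 5(P − 13) = -540 + 5P.
551 - 4.5P = -540 + 5P gives buyer price Pb = 2182/19; sellers receive Ps = 2182/19 − 13 = 1935/19.
New quantity: Q = 551 − 4.5(2182/19) = 650/19.
Buyer burden = 2182/19 − 108 = 130/19; seller burden = 108 − 1935/19 = 117/19.

Buyers bear 130/19, sellers bear 117/19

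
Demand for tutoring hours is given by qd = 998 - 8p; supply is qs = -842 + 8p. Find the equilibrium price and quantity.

Set qd = qs: 998 - 8p = -842 + 8p.
1840 = 16p, so p* = 115.
q* = 998 − 8(115) = 78.

p* = 115, q* = 78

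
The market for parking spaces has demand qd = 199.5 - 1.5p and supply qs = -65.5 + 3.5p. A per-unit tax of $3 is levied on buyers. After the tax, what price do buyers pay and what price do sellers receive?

Buyers pay $55.1, sellers receive $52.1

Pre-tax equilibrium: p* = 53, q* = 120.
Tax on buyers shifts demand to qd = 199.5 − 1.5(p + 3) = 195 - 1.5p.
195 - 1.5p = -65.5 + 3.5p gives seller price ps = 52.1; buyers pay pb = 52.1 + 3 = 55.1.
New quantity: q = 199.5 − 1.5(55.1) = 116.85.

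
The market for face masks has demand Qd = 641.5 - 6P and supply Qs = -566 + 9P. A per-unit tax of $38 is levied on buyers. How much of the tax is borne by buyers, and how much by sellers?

Pre-tax equilibrium: P* = 80.5, Q* = 158.5.
Tax on buyers shifts demand to Qd = 641.5 − 6(P + 38) = 413.5 - 6P.
413.5 - 6P = -566 + 9P gives seller price Ps = 65.3; buyers pay Pb = 65.3 + 38 = 103.3.
New quantity: Q = 641.5 − 6(103.3) = 21.7.
Buyer burden = 103.3 − 80.5 = 22.8; seller burden = 80.5 − 65.3 = 15.2.

Buyers bear $22.8, sellers bear $15.2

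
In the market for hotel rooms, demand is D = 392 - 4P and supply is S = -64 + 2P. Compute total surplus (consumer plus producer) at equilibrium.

Equilibrium: 392 - 4P = -64 + 2P gives P* = 76, Q* = 88.
Demand choke price: P = 98; supply starts at P = 32.
CS = ½(98 − 76)(88) = 968; PS = ½(76 − 32)(88) = 1936.

Total surplus = 2904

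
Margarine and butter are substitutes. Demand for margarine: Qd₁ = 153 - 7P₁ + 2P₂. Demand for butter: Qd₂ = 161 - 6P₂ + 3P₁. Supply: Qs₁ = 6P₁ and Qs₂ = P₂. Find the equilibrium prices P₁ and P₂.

Market 1: 153 - 7P₁ + 2P₂ = 6P₁ → 13P₁ - 2P₂ = 153.
Market 2: 7P₂ - 3P₁ = 161.
Eliminating P₂: 7×(1) + 2×(2) gives 85P₁ = 1393, so P₁ = 1393/85.
Back-substitute into (2): P₂ = (161 + 3×1393/85) / 7 = 2552/85.

P₁ = 1393/85, P₂ = 2552/85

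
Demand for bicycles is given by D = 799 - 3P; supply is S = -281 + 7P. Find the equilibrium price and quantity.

Set D = S: 799 - 3P = -281 + 7P.
1080 = 10P, so P* = 108.
Q* = 799 − 3(108) = 475.

P* = 108, Q* = 475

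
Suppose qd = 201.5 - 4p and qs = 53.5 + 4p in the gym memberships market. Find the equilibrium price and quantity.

p* = 18.5, q* = 127.5

Set qd = qs: 201.5 - 4p = 53.5 + 4p.
148 = 8p, so p* = 18.5.
q* = 201.5 − 4(18.5) = 127.5.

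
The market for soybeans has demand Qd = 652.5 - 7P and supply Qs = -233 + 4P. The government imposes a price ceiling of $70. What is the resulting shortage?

Equilibrium price would be P* = 80.5, so the ceiling at 70 binds.
At P = 70: Qd = 652.5 − 7(70) = 162.5, Qs = -233 + 4(70) = 47.
Shortage = 162.5 − 47 = 115.5.

Shortage = 115.5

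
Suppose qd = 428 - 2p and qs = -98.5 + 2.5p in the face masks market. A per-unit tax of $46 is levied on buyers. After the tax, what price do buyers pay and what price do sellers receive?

Buyers pay 1283/9, sellers receive 869/9

Pre-tax equilibrium: p* = 117, q* = 194.
Tax on buyers shifts demand to qd = 428 − 2(p + 46) = 336 - 2p.
336 - 2p = -98.5 + 2.5p gives seller price ps = 869/9; buyers pay pb = 869/9 + 46 = 1283/9.
New quantity: q = 428 − 2(1283/9) = 1286/9.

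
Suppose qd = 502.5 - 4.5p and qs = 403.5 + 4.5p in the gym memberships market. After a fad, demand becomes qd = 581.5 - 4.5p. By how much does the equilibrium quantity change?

Δq = 39.5

Original equilibrium: p* = 11, q* = 453.
New equilibrium: 581.5 - 4.5p = 403.5 + 4.5p, so 178 = 9p and p' = 178/9; q' = 581.5 − 4.5(178/9) = 492.5.
Change in quantity: 492.5 − 453 = 39.5.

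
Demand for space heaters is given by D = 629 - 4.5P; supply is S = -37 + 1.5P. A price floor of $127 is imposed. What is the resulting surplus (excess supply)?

Surplus = 96

Equilibrium price would be P* = 111, so the floor at 127 binds.
At P = 127: D = 57.5, S = 153.5.
Surplus = 153.5 − 57.5 = 96.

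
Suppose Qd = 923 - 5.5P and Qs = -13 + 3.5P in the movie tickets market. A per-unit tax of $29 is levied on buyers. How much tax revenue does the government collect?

Tax revenue = 301687/36

Pre-tax equilibrium: P* = 104, Q* = 351.
Tax on buyers shifts demand to Qd = 923 − 5.5(P + 29) = 763.5 - 5.5P.
763.5 - 5.5P = -13 + 3.5P gives seller price Ps = 1553/18; buyers pay Pb = 1553/18 + 29 = 2075/18.
New quantity: Q = 923 − 5.5(2075/18) = 10403/36.
Revenue = 29 × 10403/36 = 301687/36.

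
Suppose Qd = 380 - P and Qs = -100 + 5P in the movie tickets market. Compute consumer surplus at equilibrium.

Consumer surplus = 45000

Equilibrium: 380 - P = -100 + 5P gives P* = 80, Q* = 300.
Demand choke price (Qd = 0): P = 380.
CS = ½(380 − 80)(300) = 45000.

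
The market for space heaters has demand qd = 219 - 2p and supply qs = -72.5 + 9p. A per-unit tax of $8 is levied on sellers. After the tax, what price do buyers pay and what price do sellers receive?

Buyers pay 727/22, sellers receive 551/22

Pre-tax equilibrium: p* = 26.5, q* = 166.
Tax on sellers shifts supply to qs = -72.5 + 9(p − 8) = -144.5 + 9p.
219 - 2p = -144.5 + 9p gives buyer price pb = 727/22; sellers receive ps = 727/22 − 8 = 551/22.
New quantity: q = 219 − 2(727/22) = 1682/11.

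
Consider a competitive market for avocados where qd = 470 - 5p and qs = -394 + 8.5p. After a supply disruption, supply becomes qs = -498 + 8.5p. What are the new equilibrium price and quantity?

Original equilibrium: p* = 64, q* = 150.
New equilibrium: 470 - 5p = -498 + 8.5p, so 968 = 13.5p and p' = 1936/27; q' = 470 − 5(1936/27) = 3010/27.

p' = 1936/27, q' = 3010/27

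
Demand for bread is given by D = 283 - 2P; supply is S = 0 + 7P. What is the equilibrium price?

P* = 283/9

Set D = S: 283 - 2P = 0 + 7P.
283 = 9P, so P* = 283/9.
Q* = 283 − 2(283/9) = 1981/9.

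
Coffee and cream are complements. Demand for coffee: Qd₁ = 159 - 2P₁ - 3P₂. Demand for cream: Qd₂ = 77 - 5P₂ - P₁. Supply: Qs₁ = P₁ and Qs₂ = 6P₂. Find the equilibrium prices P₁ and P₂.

Market 1: 159 - 2P₁ - 3P₂ = P₁ → 3P₁ + 3P₂ = 159.
Market 2: 11P₂ + P₁ = 77.
Eliminating P₂: 11×(1) − 3×(2) gives 30P₁ = 1518, so P₁ = 50.6.
Back-substitute into (2): P₂ = (77 − 1×50.6) / 11 = 2.4.

P₁ = 50.6, P₂ = 2.4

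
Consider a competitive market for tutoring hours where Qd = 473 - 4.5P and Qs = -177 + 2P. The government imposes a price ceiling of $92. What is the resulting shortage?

Equilibrium price would be P* = 100, so the ceiling at 92 binds.
At P = 92: Qd = 473 − 4.5(92) = 59, Qs = -177 + 2(92) = 7.
Shortage = 59 − 7 = 52.

Shortage = 52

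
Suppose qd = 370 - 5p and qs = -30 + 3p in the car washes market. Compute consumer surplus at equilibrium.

Consumer surplus = 1440

Equilibrium: 370 - 5p = -30 + 3p gives p* = 50, q* = 120.
Demand choke price (qd = 0): p = 74.
CS = ½(74 − 50)(120) = 1440.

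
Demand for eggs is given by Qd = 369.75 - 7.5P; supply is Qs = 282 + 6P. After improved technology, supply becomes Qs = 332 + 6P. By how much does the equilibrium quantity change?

Original equilibrium: P* = 6.5, Q* = 321.
New equilibrium: 369.75 - 7.5P = 332 + 6P, so 37.75 = 13.5P and P' = 151/54; Q' = 369.75 − 7.5(151/54) = 3139/9.
Change in quantity: 3139/9 − 321 = 250/9.

ΔQ = 250/9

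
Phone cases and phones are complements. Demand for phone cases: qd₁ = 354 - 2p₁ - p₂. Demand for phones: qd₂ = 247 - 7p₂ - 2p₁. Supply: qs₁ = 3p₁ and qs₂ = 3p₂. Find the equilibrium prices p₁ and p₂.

p₁ = 3293/48, p₂ = 527/48

Market 1: 354 - 2p₁ - p₂ = 3p₁ → 5p₁ + p₂ = 354.
Market 2: 10p₂ + 2p₁ = 247.
Eliminating p₂: 10×(1) − 1×(2) gives 48p₁ = 3293, so p₁ = 3293/48.
Back-substitute into (2): p₂ = (247 − 2×3293/48) / 10 = 527/48.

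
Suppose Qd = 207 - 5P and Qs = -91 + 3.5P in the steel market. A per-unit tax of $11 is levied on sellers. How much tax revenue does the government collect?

Pre-tax equilibrium: P* = 596/17, Q* = 539/17.
Tax on sellers shifts supply to Qs = -91 + 3.5(P − 11) = -129.5 + 3.5P.
207 - 5P = -129.5 + 3.5P gives buyer price Pb = 673/17; sellers receive Ps = 673/17 − 11 = 486/17.
New quantity: Q = 207 − 5(673/17) = 154/17.
Revenue = 11 × 154/17 = 1694/17.

Tax revenue = 1694/17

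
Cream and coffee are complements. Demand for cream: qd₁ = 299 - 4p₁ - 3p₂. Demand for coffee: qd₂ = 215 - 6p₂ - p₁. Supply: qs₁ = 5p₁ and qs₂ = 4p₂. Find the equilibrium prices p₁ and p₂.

Market 1: 299 - 4p₁ - 3p₂ = 5p₁ → 9p₁ + 3p₂ = 299.
Market 2: 10p₂ + p₁ = 215.
Eliminating p₂: 10×(1) − 3×(2) gives 87p₁ = 2345, so p₁ = 2345/87.
Back-substitute into (2): p₂ = (215 − 1×2345/87) / 10 = 1636/87.

p₁ = 2345/87, p₂ = 1636/87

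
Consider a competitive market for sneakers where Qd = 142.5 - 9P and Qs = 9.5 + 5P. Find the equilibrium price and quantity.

Set Qd = Qs: 142.5 - 9P = 9.5 + 5P.
133 = 14P, so P* = 9.5.
Q* = 142.5 − 9(9.5) = 57.

P* = 9.5, Q* = 57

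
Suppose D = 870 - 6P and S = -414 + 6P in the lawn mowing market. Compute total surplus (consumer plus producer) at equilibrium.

Equilibrium: 870 - 6P = -414 + 6P gives P* = 107, Q* = 228.
Demand choke price: P = 145; supply starts at P = 69.
CS = ½(145 − 107)(228) = 4332; PS = ½(107 − 69)(228) = 4332.

Total surplus = 8664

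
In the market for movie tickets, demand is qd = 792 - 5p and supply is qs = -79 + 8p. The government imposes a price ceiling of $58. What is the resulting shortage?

Shortage = 117

Equilibrium price would be p* = 67, so the ceiling at 58 binds.
At p = 58: qd = 792 − 5(58) = 502, qs = -79 + 8(58) = 385.
Shortage = 502 − 385 = 117.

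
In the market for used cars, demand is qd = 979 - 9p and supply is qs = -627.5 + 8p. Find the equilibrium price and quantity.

p* = 94.5, q* = 128.5

Set qd = qs: 979 - 9p = -627.5 + 8p.
1606.5 = 17p, so p* = 94.5.
q* = 979 − 9(94.5) = 128.5.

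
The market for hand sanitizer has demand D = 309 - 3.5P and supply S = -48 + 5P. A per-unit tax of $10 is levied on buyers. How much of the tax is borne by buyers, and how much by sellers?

Pre-tax equilibrium: P* = 42, Q* = 162.
Tax on buyers shifts demand to D = 309 − 3.5(P + 10) = 274 - 3.5P.
274 - 3.5P = -48 + 5P gives seller price Ps = 644/17; buyers pay Pb = 644/17 + 10 = 814/17.
New quantity: Q = 309 − 3.5(814/17) = 2404/17.
Buyer burden = 814/17 − 42 = 100/17; seller burden = 42 − 644/17 = 70/17.

Buyers bear 100/17, sellers bear 70/17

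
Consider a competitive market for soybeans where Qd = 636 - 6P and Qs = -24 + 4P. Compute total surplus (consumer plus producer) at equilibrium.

Total surplus = 12000

Equilibrium: 636 - 6P = -24 + 4P gives P* = 66, Q* = 240.
Demand choke price: P = 106; supply starts at P = 6.
CS = ½(106 − 66)(240) = 4800; PS = ½(66 − 6)(240) = 7200.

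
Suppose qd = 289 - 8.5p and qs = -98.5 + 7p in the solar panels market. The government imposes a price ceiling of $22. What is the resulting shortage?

Shortage = 46.5

Equilibrium price would be p* = 25, so the ceiling at 22 binds.
At p = 22: qd = 289 − 8.5(22) = 102, qs = -98.5 + 7(22) = 55.5.
Shortage = 102 − 55.5 = 46.5.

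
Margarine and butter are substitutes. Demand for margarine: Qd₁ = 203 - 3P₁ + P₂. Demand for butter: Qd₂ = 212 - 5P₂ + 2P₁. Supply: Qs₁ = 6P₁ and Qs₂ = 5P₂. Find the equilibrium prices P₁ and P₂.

P₁ = 1121/44, P₂ = 1157/44

Market 1: 203 - 3P₁ + P₂ = 6P₁ → 9P₁ - P₂ = 203.
Market 2: 10P₂ - 2P₁ = 212.
Eliminating P₂: 10×(1) + 1×(2) gives 88P₁ = 2242, so P₁ = 1121/44.
Back-substitute into (2): P₂ = (212 + 2×1121/44) / 10 = 1157/44.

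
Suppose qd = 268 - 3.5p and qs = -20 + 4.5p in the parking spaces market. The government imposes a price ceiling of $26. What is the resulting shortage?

Shortage = 80

Equilibrium price would be p* = 36, so the ceiling at 26 binds.
At p = 26: qd = 268 − 3.5(26) = 177, qs = -20 + 4.5(26) = 97.
Shortage = 177 − 97 = 80.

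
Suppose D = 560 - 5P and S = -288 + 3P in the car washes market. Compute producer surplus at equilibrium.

Producer surplus = 150

Equilibrium: 560 - 5P = -288 + 3P gives P* = 106, Q* = 30.
Supply starts at P = 96 (where S = 0).
PS = ½(106 − 96)(30) = 150.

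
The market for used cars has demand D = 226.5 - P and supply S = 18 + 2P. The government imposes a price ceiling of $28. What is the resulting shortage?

Equilibrium price would be P* = 69.5, so the ceiling at 28 binds.
At P = 28: D = 226.5 − 1(28) = 198.5, S = 18 + 2(28) = 74.
Shortage = 198.5 − 74 = 124.5.

Shortage = 124.5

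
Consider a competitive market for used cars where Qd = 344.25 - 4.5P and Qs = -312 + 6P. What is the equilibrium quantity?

Q* = 63

Set Qd = Qs: 344.25 - 4.5P = -312 + 6P.
656.25 = 10.5P, so P* = 62.5.
Q* = 344.25 − 4.5(62.5) = 63.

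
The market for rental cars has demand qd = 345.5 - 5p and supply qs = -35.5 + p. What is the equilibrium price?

p* = 63.5

Set qd = qs: 345.5 - 5p = -35.5 + p.
381 = 6p, so p* = 63.5.
q* = 345.5 − 5(63.5) = 28.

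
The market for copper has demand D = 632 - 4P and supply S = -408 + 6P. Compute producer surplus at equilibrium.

Producer surplus = 3888

Equilibrium: 632 - 4P = -408 + 6P gives P* = 104, Q* = 216.
Supply starts at P = 68 (where S = 0).
PS = ½(104 − 68)(216) = 3888.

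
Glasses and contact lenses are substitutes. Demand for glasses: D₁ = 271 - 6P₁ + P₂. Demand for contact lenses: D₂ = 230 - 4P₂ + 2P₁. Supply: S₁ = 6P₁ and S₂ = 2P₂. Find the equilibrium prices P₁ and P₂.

Market 1: 271 - 6P₁ + P₂ = 6P₁ → 12P₁ - P₂ = 271.
Market 2: 6P₂ - 2P₁ = 230.
Eliminating P₂: 6×(1) + 1×(2) gives 70P₁ = 1856, so P₁ = 928/35.
Back-substitute into (2): P₂ = (230 + 2×928/35) / 6 = 1651/35.

P₁ = 928/35, P₂ = 1651/35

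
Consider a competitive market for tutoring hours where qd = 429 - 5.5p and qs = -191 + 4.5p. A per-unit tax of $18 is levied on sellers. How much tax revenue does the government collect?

Tax revenue = 782.1

Pre-tax equilibrium: p* = 62, q* = 88.
Tax on sellers shifts supply to qs = -191 + 4.5(p − 18) = -272 + 4.5p.
429 - 5.5p = -272 + 4.5p gives buyer price pb = 70.1; sellers receive ps = 70.1 − 18 = 52.1.
New quantity: q = 429 − 5.5(70.1) = 43.45.
Revenue = 18 × 43.45 = 782.1.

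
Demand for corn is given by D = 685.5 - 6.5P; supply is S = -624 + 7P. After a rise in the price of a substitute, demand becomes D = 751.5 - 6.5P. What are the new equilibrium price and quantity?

Original equilibrium: P* = 97, Q* = 55.
New equilibrium: 751.5 - 6.5P = -624 + 7P, so 1375.5 = 13.5P and P' = 917/9; Q' = 751.5 − 6.5(917/9) = 803/9.

P' = 917/9, Q' = 803/9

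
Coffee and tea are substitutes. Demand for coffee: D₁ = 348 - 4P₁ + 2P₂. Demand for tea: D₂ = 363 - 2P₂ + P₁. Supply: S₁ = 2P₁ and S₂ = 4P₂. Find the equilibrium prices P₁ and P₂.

P₁ = 1407/17, P₂ = 1263/17

Market 1: 348 - 4P₁ + 2P₂ = 2P₁ → 6P₁ - 2P₂ = 348.
Market 2: 6P₂ - P₁ = 363.
Eliminating P₂: 6×(1) + 2×(2) gives 34P₁ = 2814, so P₁ = 1407/17.
Back-substitute into (2): P₂ = (363 + 1×1407/17) / 6 = 1263/17.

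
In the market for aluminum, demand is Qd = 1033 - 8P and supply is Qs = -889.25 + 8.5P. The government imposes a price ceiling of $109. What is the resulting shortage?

Shortage = 123.75

Equilibrium price would be P* = 116.5, so the ceiling at 109 binds.
At P = 109: Qd = 1033 − 8(109) = 161, Qs = -889.25 + 8.5(109) = 37.25.
Shortage = 161 − 37.25 = 123.75.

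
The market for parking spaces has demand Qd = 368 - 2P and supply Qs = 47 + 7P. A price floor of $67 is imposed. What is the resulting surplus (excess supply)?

Equilibrium price would be P* = 107/3, so the floor at 67 binds.
At P = 67: Qd = 234, Qs = 516.
Surplus = 516 − 234 = 282.

Surplus = 282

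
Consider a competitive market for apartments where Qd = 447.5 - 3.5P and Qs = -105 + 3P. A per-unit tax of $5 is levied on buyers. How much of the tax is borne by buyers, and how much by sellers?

Pre-tax equilibrium: P* = 85, Q* = 150.
Tax on buyers shifts demand to Qd = 447.5 − 3.5(P + 5) = 430 - 3.5P.
430 - 3.5P = -105 + 3P gives seller price Ps = 1070/13; buyers pay Pb = 1070/13 + 5 = 1135/13.
New quantity: Q = 447.5 − 3.5(1135/13) = 1845/13.
Buyer burden = 1135/13 − 85 = 30/13; seller burden = 85 − 1070/13 = 35/13.

Buyers bear 30/13, sellers bear 35/13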